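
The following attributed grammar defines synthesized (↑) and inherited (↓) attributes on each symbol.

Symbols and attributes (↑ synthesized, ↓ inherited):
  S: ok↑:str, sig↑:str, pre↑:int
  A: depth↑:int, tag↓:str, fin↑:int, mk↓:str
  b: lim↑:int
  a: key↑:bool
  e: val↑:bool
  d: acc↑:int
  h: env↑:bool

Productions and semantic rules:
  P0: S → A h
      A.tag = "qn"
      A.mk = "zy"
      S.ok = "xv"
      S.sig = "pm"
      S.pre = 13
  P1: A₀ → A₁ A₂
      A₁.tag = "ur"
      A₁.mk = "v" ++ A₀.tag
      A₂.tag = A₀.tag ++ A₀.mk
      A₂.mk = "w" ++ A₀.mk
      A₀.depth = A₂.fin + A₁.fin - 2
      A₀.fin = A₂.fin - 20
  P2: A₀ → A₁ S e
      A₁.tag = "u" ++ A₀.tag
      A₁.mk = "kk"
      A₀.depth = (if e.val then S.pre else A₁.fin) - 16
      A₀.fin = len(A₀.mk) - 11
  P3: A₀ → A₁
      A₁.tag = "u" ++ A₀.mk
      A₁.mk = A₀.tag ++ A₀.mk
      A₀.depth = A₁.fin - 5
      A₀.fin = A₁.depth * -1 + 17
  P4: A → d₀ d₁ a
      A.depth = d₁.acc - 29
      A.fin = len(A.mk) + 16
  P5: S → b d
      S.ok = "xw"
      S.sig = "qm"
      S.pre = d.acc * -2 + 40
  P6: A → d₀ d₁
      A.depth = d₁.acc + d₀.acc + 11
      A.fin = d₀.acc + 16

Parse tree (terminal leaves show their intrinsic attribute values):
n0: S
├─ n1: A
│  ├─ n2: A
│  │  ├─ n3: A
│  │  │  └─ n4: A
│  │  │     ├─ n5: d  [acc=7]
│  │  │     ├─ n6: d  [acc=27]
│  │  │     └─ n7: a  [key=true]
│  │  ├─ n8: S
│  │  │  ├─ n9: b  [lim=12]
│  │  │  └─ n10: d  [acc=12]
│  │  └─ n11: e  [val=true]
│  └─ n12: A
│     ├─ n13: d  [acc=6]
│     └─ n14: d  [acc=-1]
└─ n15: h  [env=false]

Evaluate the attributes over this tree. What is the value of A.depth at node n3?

1. n1.tag = "qn"  ["qn"]
2. n1.mk = "zy"  ["zy"]
3. n2.tag = "ur"  ["ur"]
4. n2.mk = "vqn"  ["v" ++ A₀.tag]
5. n3.tag = "uur"  ["u" ++ A₀.tag]
6. n3.mk = "kk"  ["kk"]
7. n4.tag = "ukk"  ["u" ++ A₀.mk]
8. n4.mk = "uurkk"  [A₀.tag ++ A₀.mk]
9. n5.acc = 7  [terminal]
10. n6.acc = 27  [terminal]
11. n7.key = true  [terminal]
12. n4.depth = -2  [d₁.acc - 29]
13. n4.fin = 21  [len(A.mk) + 16]
14. n3.depth = 16  [A₁.fin - 5]
15. n3.fin = 19  [A₁.depth * -1 + 17]
16. n9.lim = 12  [terminal]
17. n10.acc = 12  [terminal]
18. n8.ok = "xw"  ["xw"]
19. n8.sig = "qm"  ["qm"]
20. n8.pre = 16  [d.acc * -2 + 40]
21. n11.val = true  [terminal]
22. n2.depth = 0  [(if e.val then S.pre else A₁.fin) - 16]
23. n2.fin = -8  [len(A₀.mk) - 11]
24. n12.tag = "qnzy"  [A₀.tag ++ A₀.mk]
25. n12.mk = "wzy"  ["w" ++ A₀.mk]
26. n13.acc = 6  [terminal]
27. n14.acc = -1  [terminal]
28. n12.depth = 16  [d₁.acc + d₀.acc + 11]
29. n12.fin = 22  [d₀.acc + 16]
30. n1.depth = 12  [A₂.fin + A₁.fin - 2]
31. n1.fin = 2  [A₂.fin - 20]
32. n15.env = false  [terminal]
33. n0.ok = "xv"  ["xv"]
34. n0.sig = "pm"  ["pm"]
35. n0.pre = 13  [13]

16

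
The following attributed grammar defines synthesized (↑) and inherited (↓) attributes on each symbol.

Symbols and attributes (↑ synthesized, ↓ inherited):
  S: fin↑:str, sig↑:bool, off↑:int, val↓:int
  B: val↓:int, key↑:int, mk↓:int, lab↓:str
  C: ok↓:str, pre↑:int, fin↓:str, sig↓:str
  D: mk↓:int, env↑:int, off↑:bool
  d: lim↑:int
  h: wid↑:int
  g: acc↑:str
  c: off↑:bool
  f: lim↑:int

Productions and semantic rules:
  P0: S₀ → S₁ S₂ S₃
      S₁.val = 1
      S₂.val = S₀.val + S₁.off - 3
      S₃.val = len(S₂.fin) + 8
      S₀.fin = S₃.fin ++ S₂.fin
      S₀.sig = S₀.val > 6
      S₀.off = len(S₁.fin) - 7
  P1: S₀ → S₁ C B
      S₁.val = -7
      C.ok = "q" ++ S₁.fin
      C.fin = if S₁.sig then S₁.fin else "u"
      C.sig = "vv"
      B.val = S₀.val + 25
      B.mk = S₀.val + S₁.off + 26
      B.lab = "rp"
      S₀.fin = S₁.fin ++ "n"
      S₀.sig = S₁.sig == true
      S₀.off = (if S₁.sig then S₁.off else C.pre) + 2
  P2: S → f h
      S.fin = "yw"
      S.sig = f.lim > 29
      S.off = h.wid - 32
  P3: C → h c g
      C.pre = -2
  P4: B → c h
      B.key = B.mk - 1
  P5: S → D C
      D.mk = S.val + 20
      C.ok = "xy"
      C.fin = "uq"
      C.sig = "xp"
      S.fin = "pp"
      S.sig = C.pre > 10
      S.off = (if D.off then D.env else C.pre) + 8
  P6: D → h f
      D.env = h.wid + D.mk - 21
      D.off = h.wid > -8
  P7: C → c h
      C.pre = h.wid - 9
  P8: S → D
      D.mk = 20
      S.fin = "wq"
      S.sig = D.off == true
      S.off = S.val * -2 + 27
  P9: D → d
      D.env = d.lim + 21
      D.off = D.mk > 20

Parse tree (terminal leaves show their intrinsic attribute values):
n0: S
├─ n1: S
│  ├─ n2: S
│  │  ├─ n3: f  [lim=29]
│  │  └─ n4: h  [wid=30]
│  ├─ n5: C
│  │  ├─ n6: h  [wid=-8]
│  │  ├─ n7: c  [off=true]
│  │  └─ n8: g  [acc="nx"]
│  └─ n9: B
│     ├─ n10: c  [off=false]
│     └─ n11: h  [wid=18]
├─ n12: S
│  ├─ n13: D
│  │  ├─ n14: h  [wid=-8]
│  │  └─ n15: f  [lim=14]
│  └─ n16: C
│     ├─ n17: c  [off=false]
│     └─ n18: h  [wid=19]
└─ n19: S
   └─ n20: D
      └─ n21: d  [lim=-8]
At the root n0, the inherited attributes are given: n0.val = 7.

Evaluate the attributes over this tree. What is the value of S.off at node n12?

1. n0.val = 7  [given at root]
2. n1.val = 1  [1]
3. n2.val = -7  [-7]
4. n3.lim = 29  [terminal]
5. n4.wid = 30  [terminal]
6. n2.fin = "yw"  ["yw"]
7. n2.sig = false  [f.lim > 29]
8. n2.off = -2  [h.wid - 32]
9. n5.ok = "qyw"  ["q" ++ S₁.fin]
10. n5.fin = "u"  [if S₁.sig then S₁.fin else "u"]
11. n5.sig = "vv"  ["vv"]
12. n6.wid = -8  [terminal]
13. n7.off = true  [terminal]
14. n8.acc = "nx"  [terminal]
15. n5.pre = -2  [-2]
16. n9.val = 26  [S₀.val + 25]
17. n9.mk = 25  [S₀.val + S₁.off + 26]
18. n9.lab = "rp"  ["rp"]
19. n10.off = false  [terminal]
20. n11.wid = 18  [terminal]
21. n9.key = 24  [B.mk - 1]
22. n1.fin = "ywn"  [S₁.fin ++ "n"]
23. n1.sig = false  [S₁.sig == true]
24. n1.off = 0  [(if S₁.sig then S₁.off else C.pre) + 2]
25. n12.val = 4  [S₀.val + S₁.off - 3]
26. n13.mk = 24  [S.val + 20]
27. n14.wid = -8  [terminal]
28. n15.lim = 14  [terminal]
29. n13.env = -5  [h.wid + D.mk - 21]
30. n13.off = false  [h.wid > -8]
31. n16.ok = "xy"  ["xy"]
32. n16.fin = "uq"  ["uq"]
33. n16.sig = "xp"  ["xp"]
34. n17.off = false  [terminal]
35. n18.wid = 19  [terminal]
36. n16.pre = 10  [h.wid - 9]
37. n12.fin = "pp"  ["pp"]
38. n12.sig = false  [C.pre > 10]
39. n12.off = 18  [(if D.off then D.env else C.pre) + 8]
40. n19.val = 10  [len(S₂.fin) + 8]
41. n20.mk = 20  [20]
42. n21.lim = -8  [terminal]
43. n20.env = 13  [d.lim + 21]
44. n20.off = false  [D.mk > 20]
45. n19.fin = "wq"  ["wq"]
46. n19.sig = false  [D.off == true]
47. n19.off = 7  [S.val * -2 + 27]
48. n0.fin = "wqpp"  [S₃.fin ++ S₂.fin]
49. n0.sig = true  [S₀.val > 6]
50. n0.off = -4  [len(S₁.fin) - 7]

18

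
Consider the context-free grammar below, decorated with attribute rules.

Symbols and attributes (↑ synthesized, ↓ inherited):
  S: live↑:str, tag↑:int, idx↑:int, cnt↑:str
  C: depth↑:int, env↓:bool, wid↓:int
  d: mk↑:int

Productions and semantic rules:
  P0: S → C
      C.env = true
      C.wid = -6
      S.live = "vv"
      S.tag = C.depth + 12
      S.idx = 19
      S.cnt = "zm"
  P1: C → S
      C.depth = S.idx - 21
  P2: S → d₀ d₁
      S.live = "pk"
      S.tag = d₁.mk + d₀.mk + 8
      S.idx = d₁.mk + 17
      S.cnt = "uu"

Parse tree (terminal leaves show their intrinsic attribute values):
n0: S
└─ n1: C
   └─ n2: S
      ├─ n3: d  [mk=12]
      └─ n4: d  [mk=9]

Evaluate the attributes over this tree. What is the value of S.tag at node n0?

1. n1.env = true  [true]
2. n1.wid = -6  [-6]
3. n3.mk = 12  [terminal]
4. n4.mk = 9  [terminal]
5. n2.live = "pk"  ["pk"]
6. n2.tag = 29  [d₁.mk + d₀.mk + 8]
7. n2.idx = 26  [d₁.mk + 17]
8. n2.cnt = "uu"  ["uu"]
9. n1.depth = 5  [S.idx - 21]
10. n0.live = "vv"  ["vv"]
11. n0.tag = 17  [C.depth + 12]
12. n0.idx = 19  [19]
13. n0.cnt = "zm"  ["zm"]

17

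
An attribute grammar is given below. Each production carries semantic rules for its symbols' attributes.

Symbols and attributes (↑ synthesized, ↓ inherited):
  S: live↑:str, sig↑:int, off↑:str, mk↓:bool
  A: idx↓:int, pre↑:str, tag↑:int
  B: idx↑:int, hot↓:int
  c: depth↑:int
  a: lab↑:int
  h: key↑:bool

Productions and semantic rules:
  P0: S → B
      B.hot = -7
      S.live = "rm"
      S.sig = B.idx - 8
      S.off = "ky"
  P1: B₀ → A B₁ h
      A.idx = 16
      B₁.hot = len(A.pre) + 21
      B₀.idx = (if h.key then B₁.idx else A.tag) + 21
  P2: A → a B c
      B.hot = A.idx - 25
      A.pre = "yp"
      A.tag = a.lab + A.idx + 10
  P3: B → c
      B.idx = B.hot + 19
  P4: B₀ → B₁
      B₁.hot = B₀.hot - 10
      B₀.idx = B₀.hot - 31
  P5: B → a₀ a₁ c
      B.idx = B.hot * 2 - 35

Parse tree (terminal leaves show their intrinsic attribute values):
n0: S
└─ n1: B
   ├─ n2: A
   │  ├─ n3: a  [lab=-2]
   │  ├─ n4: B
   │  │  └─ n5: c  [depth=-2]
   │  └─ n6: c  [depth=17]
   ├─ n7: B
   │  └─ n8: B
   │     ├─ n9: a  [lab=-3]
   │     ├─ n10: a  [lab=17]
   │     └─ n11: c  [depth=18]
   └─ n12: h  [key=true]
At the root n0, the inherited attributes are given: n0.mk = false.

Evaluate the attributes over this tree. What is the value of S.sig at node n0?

1. n0.mk = false  [given at root]
2. n1.hot = -7  [-7]
3. n2.idx = 16  [16]
4. n3.lab = -2  [terminal]
5. n4.hot = -9  [A.idx - 25]
6. n5.depth = -2  [terminal]
7. n4.idx = 10  [B.hot + 19]
8. n6.depth = 17  [terminal]
9. n2.pre = "yp"  ["yp"]
10. n2.tag = 24  [a.lab + A.idx + 10]
11. n7.hot = 23  [len(A.pre) + 21]
12. n8.hot = 13  [B₀.hot - 10]
13. n9.lab = -3  [terminal]
14. n10.lab = 17  [terminal]
15. n11.depth = 18  [terminal]
16. n8.idx = -9  [B.hot * 2 - 35]
17. n7.idx = -8  [B₀.hot - 31]
18. n12.key = true  [terminal]
19. n1.idx = 13  [(if h.key then B₁.idx else A.tag) + 21]
20. n0.live = "rm"  ["rm"]
21. n0.sig = 5  [B.idx - 8]
22. n0.off = "ky"  ["ky"]

5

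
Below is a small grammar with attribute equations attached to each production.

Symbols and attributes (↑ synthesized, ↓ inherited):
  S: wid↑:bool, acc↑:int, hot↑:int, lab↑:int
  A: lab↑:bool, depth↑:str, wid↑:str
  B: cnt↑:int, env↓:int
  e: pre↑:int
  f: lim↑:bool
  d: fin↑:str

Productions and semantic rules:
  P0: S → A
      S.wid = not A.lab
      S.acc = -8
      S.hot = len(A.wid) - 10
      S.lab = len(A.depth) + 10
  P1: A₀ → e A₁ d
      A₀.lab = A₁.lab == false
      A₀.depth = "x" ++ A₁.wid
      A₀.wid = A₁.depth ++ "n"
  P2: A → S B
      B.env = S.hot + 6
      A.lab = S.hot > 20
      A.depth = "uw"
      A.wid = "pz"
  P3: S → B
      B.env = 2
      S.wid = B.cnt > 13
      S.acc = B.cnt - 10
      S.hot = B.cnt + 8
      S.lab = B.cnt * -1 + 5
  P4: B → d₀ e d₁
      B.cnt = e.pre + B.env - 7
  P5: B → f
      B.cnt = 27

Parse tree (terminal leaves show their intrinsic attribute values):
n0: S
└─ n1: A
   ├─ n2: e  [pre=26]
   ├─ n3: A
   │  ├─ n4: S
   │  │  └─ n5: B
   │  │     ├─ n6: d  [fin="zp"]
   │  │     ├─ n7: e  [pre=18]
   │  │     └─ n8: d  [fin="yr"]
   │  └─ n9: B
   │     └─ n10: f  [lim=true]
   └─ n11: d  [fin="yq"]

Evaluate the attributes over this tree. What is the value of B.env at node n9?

27

1. n2.pre = 26  [terminal]
2. n5.env = 2  [2]
3. n6.fin = "zp"  [terminal]
4. n7.pre = 18  [terminal]
5. n8.fin = "yr"  [terminal]
6. n5.cnt = 13  [e.pre + B.env - 7]
7. n4.wid = false  [B.cnt > 13]
8. n4.acc = 3  [B.cnt - 10]
9. n4.hot = 21  [B.cnt + 8]
10. n4.lab = -8  [B.cnt * -1 + 5]
11. n9.env = 27  [S.hot + 6]
12. n10.lim = true  [terminal]
13. n9.cnt = 27  [27]
14. n3.lab = true  [S.hot > 20]
15. n3.depth = "uw"  ["uw"]
16. n3.wid = "pz"  ["pz"]
17. n11.fin = "yq"  [terminal]
18. n1.lab = false  [A₁.lab == false]
19. n1.depth = "xpz"  ["x" ++ A₁.wid]
20. n1.wid = "uwn"  [A₁.depth ++ "n"]
21. n0.wid = true  [not A.lab]
22. n0.acc = -8  [-8]
23. n0.hot = -7  [len(A.wid) - 10]
24. n0.lab = 13  [len(A.depth) + 10]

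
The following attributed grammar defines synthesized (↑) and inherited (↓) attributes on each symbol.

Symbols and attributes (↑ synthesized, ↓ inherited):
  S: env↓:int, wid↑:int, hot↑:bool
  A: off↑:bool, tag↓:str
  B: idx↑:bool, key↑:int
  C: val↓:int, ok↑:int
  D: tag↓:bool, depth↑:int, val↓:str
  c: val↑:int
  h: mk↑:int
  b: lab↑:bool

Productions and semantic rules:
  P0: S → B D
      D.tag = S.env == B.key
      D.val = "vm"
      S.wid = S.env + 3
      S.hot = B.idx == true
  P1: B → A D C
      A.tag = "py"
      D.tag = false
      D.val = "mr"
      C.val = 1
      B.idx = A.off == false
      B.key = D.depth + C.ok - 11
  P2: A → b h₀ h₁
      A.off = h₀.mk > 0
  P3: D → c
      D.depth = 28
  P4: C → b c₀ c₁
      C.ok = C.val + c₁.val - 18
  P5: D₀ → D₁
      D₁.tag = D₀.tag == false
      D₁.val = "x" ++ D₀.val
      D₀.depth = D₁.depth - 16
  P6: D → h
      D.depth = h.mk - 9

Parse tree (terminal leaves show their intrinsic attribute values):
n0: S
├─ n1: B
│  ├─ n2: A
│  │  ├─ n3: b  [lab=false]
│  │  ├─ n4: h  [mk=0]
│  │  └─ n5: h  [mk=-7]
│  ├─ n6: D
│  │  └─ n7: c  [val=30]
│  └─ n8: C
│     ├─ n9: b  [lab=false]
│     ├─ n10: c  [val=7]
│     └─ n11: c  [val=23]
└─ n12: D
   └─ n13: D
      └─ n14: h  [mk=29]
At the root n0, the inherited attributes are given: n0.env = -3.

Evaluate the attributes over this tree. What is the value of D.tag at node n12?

false

1. n0.env = -3  [given at root]
2. n2.tag = "py"  ["py"]
3. n3.lab = false  [terminal]
4. n4.mk = 0  [terminal]
5. n5.mk = -7  [terminal]
6. n2.off = false  [h₀.mk > 0]
7. n6.tag = false  [false]
8. n6.val = "mr"  ["mr"]
9. n7.val = 30  [terminal]
10. n6.depth = 28  [28]
11. n8.val = 1  [1]
12. n9.lab = false  [terminal]
13. n10.val = 7  [terminal]
14. n11.val = 23  [terminal]
15. n8.ok = 6  [C.val + c₁.val - 18]
16. n1.idx = true  [A.off == false]
17. n1.key = 23  [D.depth + C.ok - 11]
18. n12.tag = false  [S.env == B.key]
19. n12.val = "vm"  ["vm"]
20. n13.tag = true  [D₀.tag == false]
21. n13.val = "xvm"  ["x" ++ D₀.val]
22. n14.mk = 29  [terminal]
23. n13.depth = 20  [h.mk - 9]
24. n12.depth = 4  [D₁.depth - 16]
25. n0.wid = 0  [S.env + 3]
26. n0.hot = true  [B.idx == true]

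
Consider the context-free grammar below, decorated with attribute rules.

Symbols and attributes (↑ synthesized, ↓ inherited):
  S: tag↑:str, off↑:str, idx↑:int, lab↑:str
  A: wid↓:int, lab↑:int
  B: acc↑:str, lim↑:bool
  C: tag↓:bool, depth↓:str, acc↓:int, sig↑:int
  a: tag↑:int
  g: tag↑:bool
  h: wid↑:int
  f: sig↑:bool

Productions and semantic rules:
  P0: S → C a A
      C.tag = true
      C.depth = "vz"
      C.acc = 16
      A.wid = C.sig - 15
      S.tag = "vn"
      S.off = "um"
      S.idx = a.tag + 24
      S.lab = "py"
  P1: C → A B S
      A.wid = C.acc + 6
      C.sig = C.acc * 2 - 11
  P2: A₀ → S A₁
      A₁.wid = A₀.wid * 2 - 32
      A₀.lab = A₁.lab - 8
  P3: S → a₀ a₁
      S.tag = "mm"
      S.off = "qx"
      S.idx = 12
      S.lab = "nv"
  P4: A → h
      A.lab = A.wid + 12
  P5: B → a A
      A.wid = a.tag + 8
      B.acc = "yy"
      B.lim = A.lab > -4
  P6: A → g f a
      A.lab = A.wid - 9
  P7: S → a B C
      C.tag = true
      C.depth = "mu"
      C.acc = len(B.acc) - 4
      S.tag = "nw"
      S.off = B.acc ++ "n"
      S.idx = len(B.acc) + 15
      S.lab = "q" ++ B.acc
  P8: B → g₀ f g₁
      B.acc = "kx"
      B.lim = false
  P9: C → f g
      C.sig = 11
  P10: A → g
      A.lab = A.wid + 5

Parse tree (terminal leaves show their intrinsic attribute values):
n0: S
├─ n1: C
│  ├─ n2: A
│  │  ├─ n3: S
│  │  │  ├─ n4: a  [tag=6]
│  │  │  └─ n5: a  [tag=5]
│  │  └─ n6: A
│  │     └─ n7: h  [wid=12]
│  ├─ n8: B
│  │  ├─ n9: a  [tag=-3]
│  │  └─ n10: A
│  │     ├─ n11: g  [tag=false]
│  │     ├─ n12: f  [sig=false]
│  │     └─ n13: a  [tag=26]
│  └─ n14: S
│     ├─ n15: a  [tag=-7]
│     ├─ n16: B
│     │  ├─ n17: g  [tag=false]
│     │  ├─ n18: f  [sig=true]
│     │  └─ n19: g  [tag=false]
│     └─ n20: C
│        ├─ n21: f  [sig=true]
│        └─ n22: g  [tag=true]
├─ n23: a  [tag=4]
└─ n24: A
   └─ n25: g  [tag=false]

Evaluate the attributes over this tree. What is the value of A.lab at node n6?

24

1. n1.tag = true  [true]
2. n1.depth = "vz"  ["vz"]
3. n1.acc = 16  [16]
4. n2.wid = 22  [C.acc + 6]
5. n4.tag = 6  [terminal]
6. n5.tag = 5  [terminal]
7. n3.tag = "mm"  ["mm"]
8. n3.off = "qx"  ["qx"]
9. n3.idx = 12  [12]
10. n3.lab = "nv"  ["nv"]
11. n6.wid = 12  [A₀.wid * 2 - 32]
12. n7.wid = 12  [terminal]
13. n6.lab = 24  [A.wid + 12]
14. n2.lab = 16  [A₁.lab - 8]
15. n9.tag = -3  [terminal]
16. n10.wid = 5  [a.tag + 8]
17. n11.tag = false  [terminal]
18. n12.sig = false  [terminal]
19. n13.tag = 26  [terminal]
20. n10.lab = -4  [A.wid - 9]
21. n8.acc = "yy"  ["yy"]
22. n8.lim = false  [A.lab > -4]
23. n15.tag = -7  [terminal]
24. n17.tag = false  [terminal]
25. n18.sig = true  [terminal]
26. n19.tag = false  [terminal]
27. n16.acc = "kx"  ["kx"]
28. n16.lim = false  [false]
29. n20.tag = true  [true]
30. n20.depth = "mu"  ["mu"]
31. n20.acc = -2  [len(B.acc) - 4]
32. n21.sig = true  [terminal]
33. n22.tag = true  [terminal]
34. n20.sig = 11  [11]
35. n14.tag = "nw"  ["nw"]
36. n14.off = "kxn"  [B.acc ++ "n"]
37. n14.idx = 17  [len(B.acc) + 15]
38. n14.lab = "qkx"  ["q" ++ B.acc]
39. n1.sig = 21  [C.acc * 2 - 11]
40. n23.tag = 4  [terminal]
41. n24.wid = 6  [C.sig - 15]
42. n25.tag = false  [terminal]
43. n24.lab = 11  [A.wid + 5]
44. n0.tag = "vn"  ["vn"]
45. n0.off = "um"  ["um"]
46. n0.idx = 28  [a.tag + 24]
47. n0.lab = "py"  ["py"]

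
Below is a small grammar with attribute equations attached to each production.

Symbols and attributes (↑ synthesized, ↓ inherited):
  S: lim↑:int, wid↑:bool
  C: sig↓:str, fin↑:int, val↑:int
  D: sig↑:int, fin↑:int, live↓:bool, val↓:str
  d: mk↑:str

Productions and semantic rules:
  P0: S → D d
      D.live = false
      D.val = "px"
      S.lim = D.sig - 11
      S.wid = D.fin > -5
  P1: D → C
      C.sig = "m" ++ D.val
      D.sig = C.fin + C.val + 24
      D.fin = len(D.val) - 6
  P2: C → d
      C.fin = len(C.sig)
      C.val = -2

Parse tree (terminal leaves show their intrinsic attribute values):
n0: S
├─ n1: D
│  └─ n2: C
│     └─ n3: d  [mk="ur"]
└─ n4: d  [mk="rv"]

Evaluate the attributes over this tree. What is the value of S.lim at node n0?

14

1. n1.live = false  [false]
2. n1.val = "px"  ["px"]
3. n2.sig = "mpx"  ["m" ++ D.val]
4. n3.mk = "ur"  [terminal]
5. n2.fin = 3  [len(C.sig)]
6. n2.val = -2  [-2]
7. n1.sig = 25  [C.fin + C.val + 24]
8. n1.fin = -4  [len(D.val) - 6]
9. n4.mk = "rv"  [terminal]
10. n0.lim = 14  [D.sig - 11]
11. n0.wid = true  [D.fin > -5]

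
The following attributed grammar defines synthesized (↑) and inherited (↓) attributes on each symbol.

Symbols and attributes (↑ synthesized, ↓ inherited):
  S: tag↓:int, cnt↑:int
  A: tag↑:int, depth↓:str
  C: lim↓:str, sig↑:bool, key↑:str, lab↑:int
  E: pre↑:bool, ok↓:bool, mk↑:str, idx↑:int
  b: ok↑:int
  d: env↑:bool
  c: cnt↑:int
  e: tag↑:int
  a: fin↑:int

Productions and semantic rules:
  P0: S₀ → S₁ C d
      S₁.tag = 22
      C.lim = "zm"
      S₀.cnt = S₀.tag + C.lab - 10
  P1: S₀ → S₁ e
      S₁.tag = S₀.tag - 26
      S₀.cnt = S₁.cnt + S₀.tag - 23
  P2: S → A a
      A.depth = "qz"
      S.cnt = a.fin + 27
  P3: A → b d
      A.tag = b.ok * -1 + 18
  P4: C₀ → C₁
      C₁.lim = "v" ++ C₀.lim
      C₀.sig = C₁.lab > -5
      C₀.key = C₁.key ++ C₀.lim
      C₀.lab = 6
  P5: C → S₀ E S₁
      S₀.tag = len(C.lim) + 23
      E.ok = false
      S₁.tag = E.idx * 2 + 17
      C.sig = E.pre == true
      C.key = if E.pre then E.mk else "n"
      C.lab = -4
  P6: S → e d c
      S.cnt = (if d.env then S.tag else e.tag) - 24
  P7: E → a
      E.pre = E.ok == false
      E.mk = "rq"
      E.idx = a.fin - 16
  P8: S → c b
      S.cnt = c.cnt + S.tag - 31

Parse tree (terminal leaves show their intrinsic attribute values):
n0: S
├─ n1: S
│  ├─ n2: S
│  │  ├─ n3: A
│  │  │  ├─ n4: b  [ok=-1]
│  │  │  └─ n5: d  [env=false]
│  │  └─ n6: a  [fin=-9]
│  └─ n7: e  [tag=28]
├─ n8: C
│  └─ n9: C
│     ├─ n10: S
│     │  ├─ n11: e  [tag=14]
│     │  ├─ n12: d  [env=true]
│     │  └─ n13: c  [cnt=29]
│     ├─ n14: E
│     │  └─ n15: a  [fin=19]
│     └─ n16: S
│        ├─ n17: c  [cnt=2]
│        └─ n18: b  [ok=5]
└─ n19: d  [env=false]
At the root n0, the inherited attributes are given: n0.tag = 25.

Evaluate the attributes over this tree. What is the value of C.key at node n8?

"rqzm"

1. n0.tag = 25  [given at root]
2. n1.tag = 22  [22]
3. n2.tag = -4  [S₀.tag - 26]
4. n3.depth = "qz"  ["qz"]
5. n4.ok = -1  [terminal]
6. n5.env = false  [terminal]
7. n3.tag = 19  [b.ok * -1 + 18]
8. n6.fin = -9  [terminal]
9. n2.cnt = 18  [a.fin + 27]
10. n7.tag = 28  [terminal]
11. n1.cnt = 17  [S₁.cnt + S₀.tag - 23]
12. n8.lim = "zm"  ["zm"]
13. n9.lim = "vzm"  ["v" ++ C₀.lim]
14. n10.tag = 26  [len(C.lim) + 23]
15. n11.tag = 14  [terminal]
16. n12.env = true  [terminal]
17. n13.cnt = 29  [terminal]
18. n10.cnt = 2  [(if d.env then S.tag else e.tag) - 24]
19. n14.ok = false  [false]
20. n15.fin = 19  [terminal]
21. n14.pre = true  [E.ok == false]
22. n14.mk = "rq"  ["rq"]
23. n14.idx = 3  [a.fin - 16]
24. n16.tag = 23  [E.idx * 2 + 17]
25. n17.cnt = 2  [terminal]
26. n18.ok = 5  [terminal]
27. n16.cnt = -6  [c.cnt + S.tag - 31]
28. n9.sig = true  [E.pre == true]
29. n9.key = "rq"  [if E.pre then E.mk else "n"]
30. n9.lab = -4  [-4]
31. n8.sig = true  [C₁.lab > -5]
32. n8.key = "rqzm"  [C₁.key ++ C₀.lim]
33. n8.lab = 6  [6]
34. n19.env = false  [terminal]
35. n0.cnt = 21  [S₀.tag + C.lab - 10]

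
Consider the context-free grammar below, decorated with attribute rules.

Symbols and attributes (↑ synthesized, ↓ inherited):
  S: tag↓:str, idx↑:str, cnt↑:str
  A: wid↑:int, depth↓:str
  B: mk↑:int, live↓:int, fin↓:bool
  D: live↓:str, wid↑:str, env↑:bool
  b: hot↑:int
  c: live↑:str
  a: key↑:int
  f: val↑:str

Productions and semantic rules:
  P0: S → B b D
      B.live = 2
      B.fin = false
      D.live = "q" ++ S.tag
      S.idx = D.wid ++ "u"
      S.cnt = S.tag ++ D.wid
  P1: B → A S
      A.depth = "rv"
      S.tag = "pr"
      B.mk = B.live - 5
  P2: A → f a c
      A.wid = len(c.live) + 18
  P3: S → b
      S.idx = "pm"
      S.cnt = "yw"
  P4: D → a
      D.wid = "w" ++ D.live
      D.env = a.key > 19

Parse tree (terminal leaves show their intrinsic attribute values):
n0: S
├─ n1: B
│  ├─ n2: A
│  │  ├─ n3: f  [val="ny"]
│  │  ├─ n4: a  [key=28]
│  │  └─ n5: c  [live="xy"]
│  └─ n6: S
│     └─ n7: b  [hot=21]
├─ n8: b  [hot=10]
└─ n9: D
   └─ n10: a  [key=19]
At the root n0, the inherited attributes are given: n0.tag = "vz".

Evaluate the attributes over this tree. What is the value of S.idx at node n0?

1. n0.tag = "vz"  [given at root]
2. n1.live = 2  [2]
3. n1.fin = false  [false]
4. n2.depth = "rv"  ["rv"]
5. n3.val = "ny"  [terminal]
6. n4.key = 28  [terminal]
7. n5.live = "xy"  [terminal]
8. n2.wid = 20  [len(c.live) + 18]
9. n6.tag = "pr"  ["pr"]
10. n7.hot = 21  [terminal]
11. n6.idx = "pm"  ["pm"]
12. n6.cnt = "yw"  ["yw"]
13. n1.mk = -3  [B.live - 5]
14. n8.hot = 10  [terminal]
15. n9.live = "qvz"  ["q" ++ S.tag]
16. n10.key = 19  [terminal]
17. n9.wid = "wqvz"  ["w" ++ D.live]
18. n9.env = false  [a.key > 19]
19. n0.idx = "wqvzu"  [D.wid ++ "u"]
20. n0.cnt = "vzwqvz"  [S.tag ++ D.wid]

"wqvzu"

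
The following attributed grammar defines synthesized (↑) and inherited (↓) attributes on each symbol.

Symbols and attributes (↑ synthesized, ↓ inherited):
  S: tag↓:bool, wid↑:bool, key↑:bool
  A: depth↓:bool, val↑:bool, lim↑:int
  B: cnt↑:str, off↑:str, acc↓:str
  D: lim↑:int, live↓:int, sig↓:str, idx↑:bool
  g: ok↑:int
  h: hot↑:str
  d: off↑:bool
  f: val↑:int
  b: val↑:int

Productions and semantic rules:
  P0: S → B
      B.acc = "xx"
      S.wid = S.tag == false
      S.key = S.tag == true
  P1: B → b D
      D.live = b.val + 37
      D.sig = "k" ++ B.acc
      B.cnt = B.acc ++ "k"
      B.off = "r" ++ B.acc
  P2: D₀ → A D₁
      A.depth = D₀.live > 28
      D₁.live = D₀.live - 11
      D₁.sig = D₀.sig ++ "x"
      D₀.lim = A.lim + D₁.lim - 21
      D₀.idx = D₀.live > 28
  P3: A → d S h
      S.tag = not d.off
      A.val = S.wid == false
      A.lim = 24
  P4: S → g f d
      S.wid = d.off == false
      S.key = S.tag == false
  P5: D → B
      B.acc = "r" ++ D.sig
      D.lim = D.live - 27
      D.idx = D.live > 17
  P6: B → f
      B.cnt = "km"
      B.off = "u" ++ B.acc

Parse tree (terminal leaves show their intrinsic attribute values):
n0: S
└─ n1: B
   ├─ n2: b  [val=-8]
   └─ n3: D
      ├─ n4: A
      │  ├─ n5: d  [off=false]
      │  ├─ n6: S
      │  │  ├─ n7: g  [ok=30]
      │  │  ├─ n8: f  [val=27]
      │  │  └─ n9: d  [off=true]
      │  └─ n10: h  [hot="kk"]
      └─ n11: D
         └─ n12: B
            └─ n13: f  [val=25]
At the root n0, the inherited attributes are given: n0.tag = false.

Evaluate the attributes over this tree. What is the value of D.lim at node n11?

1. n0.tag = false  [given at root]
2. n1.acc = "xx"  ["xx"]
3. n2.val = -8  [terminal]
4. n3.live = 29  [b.val + 37]
5. n3.sig = "kxx"  ["k" ++ B.acc]
6. n4.depth = true  [D₀.live > 28]
7. n5.off = false  [terminal]
8. n6.tag = true  [not d.off]
9. n7.ok = 30  [terminal]
10. n8.val = 27  [terminal]
11. n9.off = true  [terminal]
12. n6.wid = false  [d.off == false]
13. n6.key = false  [S.tag == false]
14. n10.hot = "kk"  [terminal]
15. n4.val = true  [S.wid == false]
16. n4.lim = 24  [24]
17. n11.live = 18  [D₀.live - 11]
18. n11.sig = "kxxx"  [D₀.sig ++ "x"]
19. n12.acc = "rkxxx"  ["r" ++ D.sig]
20. n13.val = 25  [terminal]
21. n12.cnt = "km"  ["km"]
22. n12.off = "urkxxx"  ["u" ++ B.acc]
23. n11.lim = -9  [D.live - 27]
24. n11.idx = true  [D.live > 17]
25. n3.lim = -6  [A.lim + D₁.lim - 21]
26. n3.idx = true  [D₀.live > 28]
27. n1.cnt = "xxk"  [B.acc ++ "k"]
28. n1.off = "rxx"  ["r" ++ B.acc]
29. n0.wid = true  [S.tag == false]
30. n0.key = false  [S.tag == true]

-9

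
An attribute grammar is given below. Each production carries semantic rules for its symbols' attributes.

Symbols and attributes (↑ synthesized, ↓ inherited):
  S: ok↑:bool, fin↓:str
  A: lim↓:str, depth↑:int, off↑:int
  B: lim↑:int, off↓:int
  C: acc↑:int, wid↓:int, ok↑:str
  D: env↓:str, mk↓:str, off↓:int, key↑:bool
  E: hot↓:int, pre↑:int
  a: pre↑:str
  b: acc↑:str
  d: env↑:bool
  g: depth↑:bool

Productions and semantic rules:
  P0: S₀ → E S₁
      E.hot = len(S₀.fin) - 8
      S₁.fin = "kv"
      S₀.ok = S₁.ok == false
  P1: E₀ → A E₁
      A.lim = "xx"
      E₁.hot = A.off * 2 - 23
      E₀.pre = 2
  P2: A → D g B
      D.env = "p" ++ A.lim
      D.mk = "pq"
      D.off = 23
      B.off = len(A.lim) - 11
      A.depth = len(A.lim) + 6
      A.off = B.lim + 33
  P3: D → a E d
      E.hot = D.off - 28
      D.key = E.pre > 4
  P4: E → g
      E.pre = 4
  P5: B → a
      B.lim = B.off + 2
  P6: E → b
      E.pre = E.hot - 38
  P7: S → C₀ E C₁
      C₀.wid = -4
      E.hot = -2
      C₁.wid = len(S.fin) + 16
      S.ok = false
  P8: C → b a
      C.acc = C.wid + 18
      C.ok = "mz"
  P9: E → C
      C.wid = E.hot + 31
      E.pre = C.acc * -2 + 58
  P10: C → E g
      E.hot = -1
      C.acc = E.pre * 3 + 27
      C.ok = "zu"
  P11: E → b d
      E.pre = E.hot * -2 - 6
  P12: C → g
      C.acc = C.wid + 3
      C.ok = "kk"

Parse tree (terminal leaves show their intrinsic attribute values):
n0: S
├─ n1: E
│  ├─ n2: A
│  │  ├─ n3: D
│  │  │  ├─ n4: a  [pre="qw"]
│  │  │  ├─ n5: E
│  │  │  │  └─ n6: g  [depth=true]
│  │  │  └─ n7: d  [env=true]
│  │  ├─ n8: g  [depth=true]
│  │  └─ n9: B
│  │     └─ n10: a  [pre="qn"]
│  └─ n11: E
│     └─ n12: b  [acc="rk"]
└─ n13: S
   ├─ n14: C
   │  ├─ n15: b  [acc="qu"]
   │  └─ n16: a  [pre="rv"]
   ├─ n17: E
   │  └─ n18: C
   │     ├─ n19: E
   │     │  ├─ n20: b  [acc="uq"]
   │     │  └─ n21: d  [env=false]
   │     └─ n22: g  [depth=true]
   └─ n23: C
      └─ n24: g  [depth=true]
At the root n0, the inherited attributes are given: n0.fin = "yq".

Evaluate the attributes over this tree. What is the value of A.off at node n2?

26

1. n0.fin = "yq"  [given at root]
2. n1.hot = -6  [len(S₀.fin) - 8]
3. n2.lim = "xx"  ["xx"]
4. n3.env = "pxx"  ["p" ++ A.lim]
5. n3.mk = "pq"  ["pq"]
6. n3.off = 23  [23]
7. n4.pre = "qw"  [terminal]
8. n5.hot = -5  [D.off - 28]
9. n6.depth = true  [terminal]
10. n5.pre = 4  [4]
11. n7.env = true  [terminal]
12. n3.key = false  [E.pre > 4]
13. n8.depth = true  [terminal]
14. n9.off = -9  [len(A.lim) - 11]
15. n10.pre = "qn"  [terminal]
16. n9.lim = -7  [B.off + 2]
17. n2.depth = 8  [len(A.lim) + 6]
18. n2.off = 26  [B.lim + 33]
19. n11.hot = 29  [A.off * 2 - 23]
20. n12.acc = "rk"  [terminal]
21. n11.pre = -9  [E.hot - 38]
22. n1.pre = 2  [2]
23. n13.fin = "kv"  ["kv"]
24. n14.wid = -4  [-4]
25. n15.acc = "qu"  [terminal]
26. n16.pre = "rv"  [terminal]
27. n14.acc = 14  [C.wid + 18]
28. n14.ok = "mz"  ["mz"]
29. n17.hot = -2  [-2]
30. n18.wid = 29  [E.hot + 31]
31. n19.hot = -1  [-1]
32. n20.acc = "uq"  [terminal]
33. n21.env = false  [terminal]
34. n19.pre = -4  [E.hot * -2 - 6]
35. n22.depth = true  [terminal]
36. n18.acc = 15  [E.pre * 3 + 27]
37. n18.ok = "zu"  ["zu"]
38. n17.pre = 28  [C.acc * -2 + 58]
39. n23.wid = 18  [len(S.fin) + 16]
40. n24.depth = true  [terminal]
41. n23.acc = 21  [C.wid + 3]
42. n23.ok = "kk"  ["kk"]
43. n13.ok = false  [false]
44. n0.ok = true  [S₁.ok == false]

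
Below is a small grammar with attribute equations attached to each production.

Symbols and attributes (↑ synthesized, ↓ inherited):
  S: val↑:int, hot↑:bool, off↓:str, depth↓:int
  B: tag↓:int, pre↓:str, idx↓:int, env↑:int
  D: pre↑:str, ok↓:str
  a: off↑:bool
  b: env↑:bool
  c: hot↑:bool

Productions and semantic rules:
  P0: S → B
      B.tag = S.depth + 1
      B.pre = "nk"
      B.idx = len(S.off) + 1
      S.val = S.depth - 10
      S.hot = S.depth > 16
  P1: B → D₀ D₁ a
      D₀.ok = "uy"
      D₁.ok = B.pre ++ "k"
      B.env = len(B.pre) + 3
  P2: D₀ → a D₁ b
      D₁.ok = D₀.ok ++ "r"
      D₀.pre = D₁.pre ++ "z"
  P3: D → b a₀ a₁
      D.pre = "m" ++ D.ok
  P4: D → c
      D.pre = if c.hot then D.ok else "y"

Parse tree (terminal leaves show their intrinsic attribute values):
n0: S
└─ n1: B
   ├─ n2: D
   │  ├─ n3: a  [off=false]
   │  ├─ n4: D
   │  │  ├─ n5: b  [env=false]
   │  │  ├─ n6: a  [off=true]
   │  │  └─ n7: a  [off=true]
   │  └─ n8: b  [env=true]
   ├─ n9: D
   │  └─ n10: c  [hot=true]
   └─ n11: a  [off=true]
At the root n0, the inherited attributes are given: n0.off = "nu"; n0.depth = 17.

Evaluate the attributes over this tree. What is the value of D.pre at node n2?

1. n0.off = "nu"  [given at root]
2. n0.depth = 17  [given at root]
3. n1.tag = 18  [S.depth + 1]
4. n1.pre = "nk"  ["nk"]
5. n1.idx = 3  [len(S.off) + 1]
6. n2.ok = "uy"  ["uy"]
7. n3.off = false  [terminal]
8. n4.ok = "uyr"  [D₀.ok ++ "r"]
9. n5.env = false  [terminal]
10. n6.off = true  [terminal]
11. n7.off = true  [terminal]
12. n4.pre = "muyr"  ["m" ++ D.ok]
13. n8.env = true  [terminal]
14. n2.pre = "muyrz"  [D₁.pre ++ "z"]
15. n9.ok = "nkk"  [B.pre ++ "k"]
16. n10.hot = true  [terminal]
17. n9.pre = "nkk"  [if c.hot then D.ok else "y"]
18. n11.off = true  [terminal]
19. n1.env = 5  [len(B.pre) + 3]
20. n0.val = 7  [S.depth - 10]
21. n0.hot = true  [S.depth > 16]

"muyrz"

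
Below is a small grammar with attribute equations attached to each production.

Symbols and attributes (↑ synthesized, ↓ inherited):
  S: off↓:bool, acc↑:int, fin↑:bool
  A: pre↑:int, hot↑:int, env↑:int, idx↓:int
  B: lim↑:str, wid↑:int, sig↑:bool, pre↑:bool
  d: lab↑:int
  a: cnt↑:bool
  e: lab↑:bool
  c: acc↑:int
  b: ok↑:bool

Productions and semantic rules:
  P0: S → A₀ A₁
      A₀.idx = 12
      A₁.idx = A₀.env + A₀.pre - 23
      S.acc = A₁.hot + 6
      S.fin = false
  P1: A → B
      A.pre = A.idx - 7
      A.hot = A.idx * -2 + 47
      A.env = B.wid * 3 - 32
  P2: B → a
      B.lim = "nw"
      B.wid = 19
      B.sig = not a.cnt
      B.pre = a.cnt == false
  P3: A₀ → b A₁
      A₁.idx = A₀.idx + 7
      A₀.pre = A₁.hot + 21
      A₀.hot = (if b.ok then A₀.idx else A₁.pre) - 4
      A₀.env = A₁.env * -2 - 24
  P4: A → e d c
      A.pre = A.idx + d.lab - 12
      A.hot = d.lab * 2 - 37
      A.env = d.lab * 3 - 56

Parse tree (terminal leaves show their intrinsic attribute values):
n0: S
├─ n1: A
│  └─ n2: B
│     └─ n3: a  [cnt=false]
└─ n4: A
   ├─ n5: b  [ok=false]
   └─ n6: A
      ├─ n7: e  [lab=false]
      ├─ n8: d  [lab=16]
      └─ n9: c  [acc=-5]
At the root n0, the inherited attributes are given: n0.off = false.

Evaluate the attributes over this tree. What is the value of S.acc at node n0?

20

1. n0.off = false  [given at root]
2. n1.idx = 12  [12]
3. n3.cnt = false  [terminal]
4. n2.lim = "nw"  ["nw"]
5. n2.wid = 19  [19]
6. n2.sig = true  [not a.cnt]
7. n2.pre = true  [a.cnt == false]
8. n1.pre = 5  [A.idx - 7]
9. n1.hot = 23  [A.idx * -2 + 47]
10. n1.env = 25  [B.wid * 3 - 32]
11. n4.idx = 7  [A₀.env + A₀.pre - 23]
12. n5.ok = false  [terminal]
13. n6.idx = 14  [A₀.idx + 7]
14. n7.lab = false  [terminal]
15. n8.lab = 16  [terminal]
16. n9.acc = -5  [terminal]
17. n6.pre = 18  [A.idx + d.lab - 12]
18. n6.hot = -5  [d.lab * 2 - 37]
19. n6.env = -8  [d.lab * 3 - 56]
20. n4.pre = 16  [A₁.hot + 21]
21. n4.hot = 14  [(if b.ok then A₀.idx else A₁.pre) - 4]
22. n4.env = -8  [A₁.env * -2 - 24]
23. n0.acc = 20  [A₁.hot + 6]
24. n0.fin = false  [false]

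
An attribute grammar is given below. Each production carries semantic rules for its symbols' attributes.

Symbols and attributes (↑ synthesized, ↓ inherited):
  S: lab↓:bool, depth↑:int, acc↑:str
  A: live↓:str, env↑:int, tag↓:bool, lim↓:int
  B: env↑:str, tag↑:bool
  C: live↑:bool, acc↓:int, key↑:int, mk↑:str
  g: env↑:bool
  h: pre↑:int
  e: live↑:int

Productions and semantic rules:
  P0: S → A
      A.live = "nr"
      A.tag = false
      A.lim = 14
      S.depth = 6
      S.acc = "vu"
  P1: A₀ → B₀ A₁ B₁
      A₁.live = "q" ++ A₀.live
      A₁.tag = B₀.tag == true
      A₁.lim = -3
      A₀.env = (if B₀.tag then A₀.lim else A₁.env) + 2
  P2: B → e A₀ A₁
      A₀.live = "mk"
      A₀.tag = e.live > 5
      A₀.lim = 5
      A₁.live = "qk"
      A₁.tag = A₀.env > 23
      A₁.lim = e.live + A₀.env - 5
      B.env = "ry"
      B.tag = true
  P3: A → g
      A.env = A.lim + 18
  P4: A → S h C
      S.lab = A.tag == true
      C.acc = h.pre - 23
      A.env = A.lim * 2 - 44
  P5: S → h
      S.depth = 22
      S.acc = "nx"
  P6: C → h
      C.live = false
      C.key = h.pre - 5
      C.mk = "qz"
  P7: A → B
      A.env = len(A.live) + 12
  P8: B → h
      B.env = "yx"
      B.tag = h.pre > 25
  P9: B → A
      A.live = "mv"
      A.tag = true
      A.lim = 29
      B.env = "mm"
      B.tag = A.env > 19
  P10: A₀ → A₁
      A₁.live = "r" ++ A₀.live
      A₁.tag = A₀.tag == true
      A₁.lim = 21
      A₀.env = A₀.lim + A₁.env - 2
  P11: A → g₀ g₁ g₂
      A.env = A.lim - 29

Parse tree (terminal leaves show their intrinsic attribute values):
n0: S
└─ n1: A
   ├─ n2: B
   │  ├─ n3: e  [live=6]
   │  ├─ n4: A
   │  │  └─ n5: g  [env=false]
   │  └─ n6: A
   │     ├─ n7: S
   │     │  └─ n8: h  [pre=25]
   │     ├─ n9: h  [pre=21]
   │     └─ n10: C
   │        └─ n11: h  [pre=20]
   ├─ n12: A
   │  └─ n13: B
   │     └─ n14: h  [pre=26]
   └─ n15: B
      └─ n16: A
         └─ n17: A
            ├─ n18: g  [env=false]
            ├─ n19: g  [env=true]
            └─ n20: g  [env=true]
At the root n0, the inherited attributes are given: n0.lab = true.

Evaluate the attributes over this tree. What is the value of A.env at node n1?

1. n0.lab = true  [given at root]
2. n1.live = "nr"  ["nr"]
3. n1.tag = false  [false]
4. n1.lim = 14  [14]
5. n3.live = 6  [terminal]
6. n4.live = "mk"  ["mk"]
7. n4.tag = true  [e.live > 5]
8. n4.lim = 5  [5]
9. n5.env = false  [terminal]
10. n4.env = 23  [A.lim + 18]
11. n6.live = "qk"  ["qk"]
12. n6.tag = false  [A₀.env > 23]
13. n6.lim = 24  [e.live + A₀.env - 5]
14. n7.lab = false  [A.tag == true]
15. n8.pre = 25  [terminal]
16. n7.depth = 22  [22]
17. n7.acc = "nx"  ["nx"]
18. n9.pre = 21  [terminal]
19. n10.acc = -2  [h.pre - 23]
20. n11.pre = 20  [terminal]
21. n10.live = false  [false]
22. n10.key = 15  [h.pre - 5]
23. n10.mk = "qz"  ["qz"]
24. n6.env = 4  [A.lim * 2 - 44]
25. n2.env = "ry"  ["ry"]
26. n2.tag = true  [true]
27. n12.live = "qnr"  ["q" ++ A₀.live]
28. n12.tag = true  [B₀.tag == true]
29. n12.lim = -3  [-3]
30. n14.pre = 26  [terminal]
31. n13.env = "yx"  ["yx"]
32. n13.tag = true  [h.pre > 25]
33. n12.env = 15  [len(A.live) + 12]
34. n16.live = "mv"  ["mv"]
35. n16.tag = true  [true]
36. n16.lim = 29  [29]
37. n17.live = "rmv"  ["r" ++ A₀.live]
38. n17.tag = true  [A₀.tag == true]
39. n17.lim = 21  [21]
40. n18.env = false  [terminal]
41. n19.env = true  [terminal]
42. n20.env = true  [terminal]
43. n17.env = -8  [A.lim - 29]
44. n16.env = 19  [A₀.lim + A₁.env - 2]
45. n15.env = "mm"  ["mm"]
46. n15.tag = false  [A.env > 19]
47. n1.env = 16  [(if B₀.tag then A₀.lim else A₁.env) + 2]
48. n0.depth = 6  [6]
49. n0.acc = "vu"  ["vu"]

16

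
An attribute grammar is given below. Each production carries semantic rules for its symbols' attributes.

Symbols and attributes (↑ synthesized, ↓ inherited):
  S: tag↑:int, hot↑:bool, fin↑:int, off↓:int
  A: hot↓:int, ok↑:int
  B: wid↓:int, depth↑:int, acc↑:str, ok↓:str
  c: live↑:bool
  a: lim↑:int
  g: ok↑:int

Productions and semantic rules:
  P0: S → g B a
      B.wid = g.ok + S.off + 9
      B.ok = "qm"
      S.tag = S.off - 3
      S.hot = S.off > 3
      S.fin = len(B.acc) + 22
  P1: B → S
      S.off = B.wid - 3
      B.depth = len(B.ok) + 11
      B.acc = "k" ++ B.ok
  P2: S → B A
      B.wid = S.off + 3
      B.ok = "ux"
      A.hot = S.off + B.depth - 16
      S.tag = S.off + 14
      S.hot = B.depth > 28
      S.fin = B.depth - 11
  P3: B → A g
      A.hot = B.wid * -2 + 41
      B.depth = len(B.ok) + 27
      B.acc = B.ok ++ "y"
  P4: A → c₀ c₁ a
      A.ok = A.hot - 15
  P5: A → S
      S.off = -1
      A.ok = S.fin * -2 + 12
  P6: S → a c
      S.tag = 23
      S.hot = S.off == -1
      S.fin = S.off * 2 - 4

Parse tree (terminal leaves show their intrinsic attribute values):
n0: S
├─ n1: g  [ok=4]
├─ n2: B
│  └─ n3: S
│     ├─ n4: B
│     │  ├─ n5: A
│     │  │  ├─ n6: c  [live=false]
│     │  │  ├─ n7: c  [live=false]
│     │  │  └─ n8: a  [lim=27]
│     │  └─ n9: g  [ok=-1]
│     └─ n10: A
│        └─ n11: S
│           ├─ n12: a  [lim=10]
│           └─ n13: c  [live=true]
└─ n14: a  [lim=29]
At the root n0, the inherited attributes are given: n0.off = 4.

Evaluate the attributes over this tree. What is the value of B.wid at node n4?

17

1. n0.off = 4  [given at root]
2. n1.ok = 4  [terminal]
3. n2.wid = 17  [g.ok + S.off + 9]
4. n2.ok = "qm"  ["qm"]
5. n3.off = 14  [B.wid - 3]
6. n4.wid = 17  [S.off + 3]
7. n4.ok = "ux"  ["ux"]
8. n5.hot = 7  [B.wid * -2 + 41]
9. n6.live = false  [terminal]
10. n7.live = false  [terminal]
11. n8.lim = 27  [terminal]
12. n5.ok = -8  [A.hot - 15]
13. n9.ok = -1  [terminal]
14. n4.depth = 29  [len(B.ok) + 27]
15. n4.acc = "uxy"  [B.ok ++ "y"]
16. n10.hot = 27  [S.off + B.depth - 16]
17. n11.off = -1  [-1]
18. n12.lim = 10  [terminal]
19. n13.live = true  [terminal]
20. n11.tag = 23  [23]
21. n11.hot = true  [S.off == -1]
22. n11.fin = -6  [S.off * 2 - 4]
23. n10.ok = 24  [S.fin * -2 + 12]
24. n3.tag = 28  [S.off + 14]
25. n3.hot = true  [B.depth > 28]
26. n3.fin = 18  [B.depth - 11]
27. n2.depth = 13  [len(B.ok) + 11]
28. n2.acc = "kqm"  ["k" ++ B.ok]
29. n14.lim = 29  [terminal]
30. n0.tag = 1  [S.off - 3]
31. n0.hot = true  [S.off > 3]
32. n0.fin = 25  [len(B.acc) + 22]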